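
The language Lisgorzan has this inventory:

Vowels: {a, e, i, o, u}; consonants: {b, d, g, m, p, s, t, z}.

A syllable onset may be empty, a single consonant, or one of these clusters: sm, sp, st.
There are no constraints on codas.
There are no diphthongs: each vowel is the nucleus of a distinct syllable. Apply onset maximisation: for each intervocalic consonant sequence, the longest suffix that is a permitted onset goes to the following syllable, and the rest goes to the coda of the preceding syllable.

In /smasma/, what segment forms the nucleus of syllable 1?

a

Nuclei (vowels): a, a → 2 syllables.
The first nucleus (vowel 1 from the left) is /a/.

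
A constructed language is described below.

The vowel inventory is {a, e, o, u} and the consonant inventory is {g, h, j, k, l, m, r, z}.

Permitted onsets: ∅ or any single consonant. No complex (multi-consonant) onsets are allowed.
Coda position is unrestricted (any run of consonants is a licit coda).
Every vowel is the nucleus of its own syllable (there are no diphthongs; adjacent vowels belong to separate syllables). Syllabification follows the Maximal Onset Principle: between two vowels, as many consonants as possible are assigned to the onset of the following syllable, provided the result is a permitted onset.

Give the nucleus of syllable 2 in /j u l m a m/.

The vowels are u, a — 2 nuclei, so 2 syllables.
The second nucleus (vowel 2 from the left) is /a/.

a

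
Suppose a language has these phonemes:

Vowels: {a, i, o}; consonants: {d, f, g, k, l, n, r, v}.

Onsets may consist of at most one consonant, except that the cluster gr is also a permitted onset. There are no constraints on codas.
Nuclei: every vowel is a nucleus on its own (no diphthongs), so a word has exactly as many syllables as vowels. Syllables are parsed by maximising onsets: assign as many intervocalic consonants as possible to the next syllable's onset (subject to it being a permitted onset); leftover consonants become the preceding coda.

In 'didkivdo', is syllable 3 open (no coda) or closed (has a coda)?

Vowels present: i, i, o; each is a nucleus, giving 3 syllables.
V1 /i/ – V2 /i/: /dk/ — longest licit onset from the right is /k/, leaving /d/ as coda.
V2 /i/ – V3 /o/: /vd/ splits as /v/ + /d/ (/d/ is the longest suffix that is a licit onset).
So the parse is did.kiv.do.
Syllable 3 is /do/; it ends in its nucleus with no coda, so it is open.

open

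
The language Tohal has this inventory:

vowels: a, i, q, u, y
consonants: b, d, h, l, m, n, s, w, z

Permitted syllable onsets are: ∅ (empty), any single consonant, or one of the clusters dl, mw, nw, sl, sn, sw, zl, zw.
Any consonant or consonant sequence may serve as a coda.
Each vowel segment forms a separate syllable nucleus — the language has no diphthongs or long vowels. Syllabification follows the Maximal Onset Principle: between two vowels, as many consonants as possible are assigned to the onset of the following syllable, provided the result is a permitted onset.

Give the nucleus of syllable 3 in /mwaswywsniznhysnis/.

i

Vowels present: a, y, i, y, i; each is a nucleus, giving 5 syllables.
The third nucleus (vowel 3 from the left) is /i/.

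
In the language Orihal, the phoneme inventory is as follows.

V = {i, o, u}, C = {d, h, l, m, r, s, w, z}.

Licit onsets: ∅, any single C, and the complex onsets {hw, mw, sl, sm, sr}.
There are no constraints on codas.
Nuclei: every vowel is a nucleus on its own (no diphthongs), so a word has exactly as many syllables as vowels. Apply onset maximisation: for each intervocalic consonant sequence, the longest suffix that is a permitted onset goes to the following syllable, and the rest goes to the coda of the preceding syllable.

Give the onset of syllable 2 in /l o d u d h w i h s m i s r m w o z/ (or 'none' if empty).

Vowels present: o, u, i, i, o; each is a nucleus, giving 5 syllables.
σ1/σ2 boundary: /d/ → onset of the next syllable (single consonants are always licit onsets).
σ2/σ3 boundary: /dhw/ splits as /d/ + /hw/ (/hw/ is the longest suffix that is a licit onset).
σ3/σ4 boundary: /hsm/; trying suffixes from longest down, /sm/ is the first permitted one, so coda /h/ | onset /sm/.
σ4/σ5 boundary: /srmw/; trying suffixes from longest down, /mw/ is the first permitted one, so coda /sr/ | onset /mw/.
Result: lo.dud.hwih.smisr.mwoz.
Syllable 2 is /dud/: onset /d/, nucleus /u/, coda /d/.

d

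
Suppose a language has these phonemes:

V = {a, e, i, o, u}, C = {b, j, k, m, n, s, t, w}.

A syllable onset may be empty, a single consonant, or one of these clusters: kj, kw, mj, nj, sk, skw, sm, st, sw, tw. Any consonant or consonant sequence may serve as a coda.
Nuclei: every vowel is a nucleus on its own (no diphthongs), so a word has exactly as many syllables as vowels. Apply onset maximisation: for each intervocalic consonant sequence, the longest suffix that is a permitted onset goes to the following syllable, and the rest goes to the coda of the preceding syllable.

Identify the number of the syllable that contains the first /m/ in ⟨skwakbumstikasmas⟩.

2

Vowels present: a, u, i, a, a; each is a nucleus, giving 5 syllables.
Between /a/ (V1) and /u/ (V2): /kb/ — longest licit onset from the right is /b/, leaving /k/ as coda.
Between /u/ (V2) and /i/ (V3): /mst/ splits as /m/ + /st/ (/st/ is the longest suffix that is a licit onset).
Between /i/ (V3) and /a/ (V4): /k/ → onset of the next syllable (single consonants are always licit onsets).
Between /a/ (V4) and /a/ (V5): cluster /sm/ — /sm/ is itself a permitted onset, so the whole cluster goes right; preceding coda = ∅.
Putting it together: skwak.bum.sti.ka.smas.
The first /m/ is in the coda of syllable 2 (/bum/).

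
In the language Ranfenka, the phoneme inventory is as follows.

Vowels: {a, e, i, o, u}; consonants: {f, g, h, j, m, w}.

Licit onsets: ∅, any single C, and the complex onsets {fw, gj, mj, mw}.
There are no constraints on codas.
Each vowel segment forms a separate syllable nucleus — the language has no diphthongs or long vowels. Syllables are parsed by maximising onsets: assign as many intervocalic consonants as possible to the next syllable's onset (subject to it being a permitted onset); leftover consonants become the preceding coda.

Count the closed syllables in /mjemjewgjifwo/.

Nuclei (vowels): e, e, i, o → 4 syllables.
σ1/σ2 boundary: /mj/ is a licit onset in full, so it all attaches to the next syllable.
σ2/σ3 boundary: cluster /wgj/ — the longest permitted-onset suffix is /gj/; onset = /gj/, preceding coda = /w/.
σ3/σ4 boundary: /fw/ is a licit onset in full, so it all attaches to the next syllable.
Result: mje.mjew.gji.fwo.
Classifying each syllable: /mje/ (open), /mjew/ (closed), /gji/ (open), /fwo/ (open).
Closed syllables: 1.

1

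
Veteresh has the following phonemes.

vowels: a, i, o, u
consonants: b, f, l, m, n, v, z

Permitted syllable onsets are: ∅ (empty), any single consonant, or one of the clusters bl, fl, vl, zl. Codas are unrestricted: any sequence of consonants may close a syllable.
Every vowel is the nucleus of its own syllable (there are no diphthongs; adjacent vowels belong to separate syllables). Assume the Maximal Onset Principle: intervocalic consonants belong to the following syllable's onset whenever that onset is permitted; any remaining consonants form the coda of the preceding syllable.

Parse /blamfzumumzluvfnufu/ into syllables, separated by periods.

Vowels present: a, u, u, u, u, u; each is a nucleus, giving 6 syllables.
σ1/σ2 boundary: cluster /mfz/ — the longest permitted-onset suffix is /z/; onset = /z/, preceding coda = /mf/.
σ2/σ3 boundary: /m/ → onset of the next syllable (single consonants are always licit onsets).
σ3/σ4 boundary: cluster /mzl/ — the longest permitted-onset suffix is /zl/; onset = /zl/, preceding coda = /m/.
σ4/σ5 boundary: /vfn/; trying suffixes from longest down, /n/ is the first permitted one, so coda /vf/ | onset /n/.
σ5/σ6 boundary: /f/ → onset of the next syllable (single consonants are always licit onsets).

blamf.zu.mum.zluvf.nu.fu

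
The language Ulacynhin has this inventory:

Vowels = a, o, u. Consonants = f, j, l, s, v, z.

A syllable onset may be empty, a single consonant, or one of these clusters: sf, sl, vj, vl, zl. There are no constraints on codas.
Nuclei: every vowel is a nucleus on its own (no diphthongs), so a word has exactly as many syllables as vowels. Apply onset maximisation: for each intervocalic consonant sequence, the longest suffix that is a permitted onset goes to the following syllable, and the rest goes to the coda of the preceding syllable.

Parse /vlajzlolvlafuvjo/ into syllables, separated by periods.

vlaj.zlol.vla.fu.vjo

The vowels are a, o, a, u, o — 5 nuclei, so 5 syllables.
V1 /a/ – V2 /o/: cluster /jzl/ — the longest permitted-onset suffix is /zl/; onset = /zl/, preceding coda = /j/.
V2 /o/ – V3 /a/: /lvl/; trying suffixes from longest down, /vl/ is the first permitted one, so coda /l/ | onset /vl/.
V3 /a/ – V4 /u/: just /f/ — single C goes to the following onset.
V4 /u/ – V5 /o/: cluster /vj/ — /vj/ is itself a permitted onset, so the whole cluster goes right; preceding coda = ∅.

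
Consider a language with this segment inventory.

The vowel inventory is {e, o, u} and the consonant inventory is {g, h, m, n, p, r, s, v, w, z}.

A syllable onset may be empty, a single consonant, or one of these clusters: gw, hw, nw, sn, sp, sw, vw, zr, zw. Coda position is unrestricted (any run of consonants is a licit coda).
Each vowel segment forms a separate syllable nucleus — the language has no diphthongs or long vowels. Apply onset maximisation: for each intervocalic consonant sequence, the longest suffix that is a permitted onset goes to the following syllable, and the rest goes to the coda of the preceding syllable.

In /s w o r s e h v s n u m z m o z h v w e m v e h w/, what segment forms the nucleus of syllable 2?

The vowels are o, e, u, o, e, e — 6 nuclei, so 6 syllables.
The second nucleus (vowel 2 from the left) is /e/.

e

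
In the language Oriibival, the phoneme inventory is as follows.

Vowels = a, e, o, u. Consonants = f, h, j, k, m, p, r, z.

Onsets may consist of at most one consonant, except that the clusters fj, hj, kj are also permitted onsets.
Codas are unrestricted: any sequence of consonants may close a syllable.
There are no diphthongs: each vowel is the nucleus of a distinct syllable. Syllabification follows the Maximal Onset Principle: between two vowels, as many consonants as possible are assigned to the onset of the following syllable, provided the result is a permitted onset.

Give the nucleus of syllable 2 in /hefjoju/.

Nuclei (vowels): e, o, u → 3 syllables.
The second nucleus (vowel 2 from the left) is /o/.

o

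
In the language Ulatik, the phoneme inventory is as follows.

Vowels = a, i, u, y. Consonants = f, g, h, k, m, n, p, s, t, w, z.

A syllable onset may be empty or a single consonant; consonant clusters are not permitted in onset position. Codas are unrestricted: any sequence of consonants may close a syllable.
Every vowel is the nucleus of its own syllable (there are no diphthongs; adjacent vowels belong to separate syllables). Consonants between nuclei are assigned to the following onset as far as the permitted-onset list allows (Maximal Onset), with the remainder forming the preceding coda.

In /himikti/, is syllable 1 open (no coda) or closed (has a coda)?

Vowels present: i, i, i; each is a nucleus, giving 3 syllables.
Between /i/ (V1) and /i/ (V2): /m/ → onset of the next syllable (single consonants are always licit onsets).
Between /i/ (V2) and /i/ (V3): cluster /kt/ — the longest permitted-onset suffix is /t/; onset = /t/, preceding coda = /k/.
Syllabification: hi.mik.ti.
Syllable 1 is /hi/; it ends in its nucleus with no coda, so it is open.

open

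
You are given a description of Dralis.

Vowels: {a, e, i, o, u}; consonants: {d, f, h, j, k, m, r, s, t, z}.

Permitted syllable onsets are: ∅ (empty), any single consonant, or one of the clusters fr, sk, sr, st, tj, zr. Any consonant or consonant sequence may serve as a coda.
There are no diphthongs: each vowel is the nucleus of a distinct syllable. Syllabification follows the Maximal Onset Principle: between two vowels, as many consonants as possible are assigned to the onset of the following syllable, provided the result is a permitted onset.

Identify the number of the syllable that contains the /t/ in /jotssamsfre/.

1

Nuclei (vowels): o, a, e → 3 syllables.
Between /o/ (V1) and /a/ (V2): /tss/; trying suffixes from longest down, /s/ is the first permitted one, so coda /ts/ | onset /s/.
Between /a/ (V2) and /e/ (V3): /msfr/; trying suffixes from longest down, /fr/ is the first permitted one, so coda /ms/ | onset /fr/.
Result: jots.sams.fre.
The /t/ is in the coda of syllable 1 (/jots/).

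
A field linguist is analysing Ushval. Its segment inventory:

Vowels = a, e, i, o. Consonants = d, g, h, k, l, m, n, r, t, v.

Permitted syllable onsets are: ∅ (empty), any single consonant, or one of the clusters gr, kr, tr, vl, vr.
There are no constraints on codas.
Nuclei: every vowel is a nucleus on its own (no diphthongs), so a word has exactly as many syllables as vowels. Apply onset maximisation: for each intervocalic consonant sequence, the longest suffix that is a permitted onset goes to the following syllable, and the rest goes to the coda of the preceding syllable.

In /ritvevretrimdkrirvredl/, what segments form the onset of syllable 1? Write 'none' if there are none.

r

Nuclei (vowels): i, e, e, i, i, e → 6 syllables.
σ1/σ2 boundary: /tv/ — longest licit onset from the right is /v/, leaving /t/ as coda.
σ2/σ3 boundary: cluster /vr/ — /vr/ is itself a permitted onset, so the whole cluster goes right; preceding coda = ∅.
σ3/σ4 boundary: /tr/ — entire cluster is a permitted onset → onset /tr/, coda ∅.
σ4/σ5 boundary: /mdkr/ — longest licit onset from the right is /kr/, leaving /md/ as coda.
σ5/σ6 boundary: /rvr/ splits as /r/ + /vr/ (/vr/ is the longest suffix that is a licit onset).
Result: rit.ve.vre.trimd.krir.vredl.
Syllable 1 is /rit/: onset /r/, nucleus /i/, coda /t/.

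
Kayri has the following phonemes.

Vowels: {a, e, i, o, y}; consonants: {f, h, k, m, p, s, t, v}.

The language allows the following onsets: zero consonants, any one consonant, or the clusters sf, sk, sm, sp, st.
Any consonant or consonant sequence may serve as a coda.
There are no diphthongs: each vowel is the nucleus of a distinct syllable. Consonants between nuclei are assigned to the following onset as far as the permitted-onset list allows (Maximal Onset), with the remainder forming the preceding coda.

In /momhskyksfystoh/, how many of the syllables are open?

Vowels present: o, y, y, o; each is a nucleus, giving 4 syllables.
σ1/σ2 boundary: /mhsk/ — longest licit onset from the right is /sk/, leaving /mh/ as coda.
σ2/σ3 boundary: /ksf/; trying suffixes from longest down, /sf/ is the first permitted one, so coda /k/ | onset /sf/.
σ3/σ4 boundary: /st/ is a licit onset in full, so it all attaches to the next syllable.
Result: momh.skyk.sfy.stoh.
Classifying each syllable: /momh/ (closed), /skyk/ (closed), /sfy/ (open), /stoh/ (closed).
Open syllables: 1.

1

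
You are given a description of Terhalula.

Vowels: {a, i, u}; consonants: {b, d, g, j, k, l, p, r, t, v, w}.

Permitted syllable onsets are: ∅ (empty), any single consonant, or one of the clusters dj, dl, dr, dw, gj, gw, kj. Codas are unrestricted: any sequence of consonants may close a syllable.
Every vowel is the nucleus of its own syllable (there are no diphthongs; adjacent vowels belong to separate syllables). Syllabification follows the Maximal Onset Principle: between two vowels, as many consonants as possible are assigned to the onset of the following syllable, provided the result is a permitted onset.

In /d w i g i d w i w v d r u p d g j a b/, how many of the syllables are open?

2

The vowels are i, i, i, u, a — 5 nuclei, so 5 syllables.
V1 /i/ – V2 /i/: /g/ → onset of the next syllable (single consonants are always licit onsets).
V2 /i/ – V3 /i/: /dw/ — entire cluster is a permitted onset → onset /dw/, coda ∅.
V3 /i/ – V4 /u/: /wvdr/ splits as /wv/ + /dr/ (/dr/ is the longest suffix that is a licit onset).
V4 /u/ – V5 /a/: /pdgj/; trying suffixes from longest down, /gj/ is the first permitted one, so coda /pd/ | onset /gj/.
Syllabification: dwi.gi.dwiwv.drupd.gjab.
Classifying each syllable: /dwi/ (open), /gi/ (open), /dwiwv/ (closed), /drupd/ (closed), /gjab/ (closed).
Open syllables: 2.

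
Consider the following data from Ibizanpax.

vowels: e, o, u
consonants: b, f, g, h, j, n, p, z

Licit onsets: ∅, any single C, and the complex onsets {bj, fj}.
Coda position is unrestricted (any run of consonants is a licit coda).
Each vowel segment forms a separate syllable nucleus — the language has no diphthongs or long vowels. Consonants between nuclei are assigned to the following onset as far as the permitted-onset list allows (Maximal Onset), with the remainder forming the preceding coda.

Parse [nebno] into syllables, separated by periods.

neb.no

The vowels are e, o — 2 nuclei, so 2 syllables.
/e…o/ gap (V1→V2): /bn/; trying suffixes from longest down, /n/ is the first permitted one, so coda /b/ | onset /n/.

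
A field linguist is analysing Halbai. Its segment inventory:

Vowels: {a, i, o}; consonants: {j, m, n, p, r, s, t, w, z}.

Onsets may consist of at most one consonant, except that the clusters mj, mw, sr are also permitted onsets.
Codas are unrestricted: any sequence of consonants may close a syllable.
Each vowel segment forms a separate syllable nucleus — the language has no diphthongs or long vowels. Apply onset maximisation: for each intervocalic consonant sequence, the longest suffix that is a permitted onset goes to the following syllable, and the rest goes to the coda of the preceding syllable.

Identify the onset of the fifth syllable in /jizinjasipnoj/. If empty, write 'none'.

Nuclei (vowels): i, i, a, i, o → 5 syllables.
σ1/σ2 boundary: /z/ → onset of the next syllable (single consonants are always licit onsets).
σ2/σ3 boundary: /nj/ — longest licit onset from the right is /j/, leaving /n/ as coda.
σ3/σ4 boundary: just /s/ — single C goes to the following onset.
σ4/σ5 boundary: cluster /pn/ — the longest permitted-onset suffix is /n/; onset = /n/, preceding coda = /p/.
Result: ji.zin.ja.sip.noj.
Syllable 5 is /noj/: onset /n/, nucleus /o/, coda /j/.

n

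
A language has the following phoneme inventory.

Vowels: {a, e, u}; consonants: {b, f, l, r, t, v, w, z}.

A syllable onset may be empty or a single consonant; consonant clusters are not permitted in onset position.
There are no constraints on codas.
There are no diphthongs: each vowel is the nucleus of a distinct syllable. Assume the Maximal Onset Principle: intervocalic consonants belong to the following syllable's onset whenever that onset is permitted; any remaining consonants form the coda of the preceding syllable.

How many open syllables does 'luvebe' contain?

3

Nuclei (vowels): u, e, e → 3 syllables.
V1 /u/ – V2 /e/: just /v/ — single C goes to the following onset.
V2 /e/ – V3 /e/: /b/ → onset of the next syllable (single consonants are always licit onsets).
Putting it together: lu.ve.be.
Classifying each syllable: /lu/ (open), /ve/ (open), /be/ (open).
Open syllables: 3.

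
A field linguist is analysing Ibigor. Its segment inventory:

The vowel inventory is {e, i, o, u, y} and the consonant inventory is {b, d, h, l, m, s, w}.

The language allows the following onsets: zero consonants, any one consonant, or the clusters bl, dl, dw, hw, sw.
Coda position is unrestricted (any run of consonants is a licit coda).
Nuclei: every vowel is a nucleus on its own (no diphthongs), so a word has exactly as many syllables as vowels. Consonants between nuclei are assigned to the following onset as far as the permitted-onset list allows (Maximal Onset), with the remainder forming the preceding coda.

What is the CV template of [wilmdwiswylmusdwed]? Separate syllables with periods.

CVCC.CCV.CCVC.CVC.CCVC

Nuclei (vowels): i, i, y, u, e → 5 syllables.
σ1/σ2 boundary: cluster /lmdw/ — the longest permitted-onset suffix is /dw/; onset = /dw/, preceding coda = /lm/.
σ2/σ3 boundary: /sw/ is a licit onset in full, so it all attaches to the next syllable.
σ3/σ4 boundary: /lm/ splits as /l/ + /m/ (/m/ is the longest suffix that is a licit onset).
σ4/σ5 boundary: /sdw/ splits as /s/ + /dw/ (/dw/ is the longest suffix that is a licit onset).
So the parse is wilm.dwi.swyl.mus.dwed.
Mapping each syllable to C/V: /wilm/ → CVCC, /dwi/ → CCV, /swyl/ → CCVC, /mus/ → CVC, /dwed/ → CCVC.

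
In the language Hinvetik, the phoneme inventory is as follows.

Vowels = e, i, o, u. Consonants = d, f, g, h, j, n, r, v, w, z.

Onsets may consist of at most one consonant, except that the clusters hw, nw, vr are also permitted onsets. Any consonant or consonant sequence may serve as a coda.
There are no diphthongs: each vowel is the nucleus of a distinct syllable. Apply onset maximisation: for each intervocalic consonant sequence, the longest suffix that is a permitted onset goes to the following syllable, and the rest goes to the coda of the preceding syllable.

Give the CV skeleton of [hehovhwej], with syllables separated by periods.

CV.CVC.CCVC

Vowels present: e, o, e; each is a nucleus, giving 3 syllables.
Between /e/ (V1) and /o/ (V2): /h/ is a single consonant, so it becomes the next onset.
Between /o/ (V2) and /e/ (V3): /vhw/ — longest licit onset from the right is /hw/, leaving /v/ as coda.
Result: he.hov.hwej.
Mapping each syllable to C/V: /he/ → CV, /hov/ → CVC, /hwej/ → CCVC.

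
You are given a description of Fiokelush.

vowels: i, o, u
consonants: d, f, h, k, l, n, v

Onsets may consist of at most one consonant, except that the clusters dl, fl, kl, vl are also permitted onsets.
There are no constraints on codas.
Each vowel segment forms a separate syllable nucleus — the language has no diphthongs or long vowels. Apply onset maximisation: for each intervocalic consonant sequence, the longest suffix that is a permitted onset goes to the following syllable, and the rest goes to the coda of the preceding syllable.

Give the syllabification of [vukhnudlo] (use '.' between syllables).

Nuclei (vowels): u, u, o → 3 syllables.
V1 /u/ – V2 /u/: /khn/ splits as /kh/ + /n/ (/n/ is the longest suffix that is a licit onset).
V2 /u/ – V3 /o/: /dl/ is a licit onset in full, so it all attaches to the next syllable.

vukh.nu.dlo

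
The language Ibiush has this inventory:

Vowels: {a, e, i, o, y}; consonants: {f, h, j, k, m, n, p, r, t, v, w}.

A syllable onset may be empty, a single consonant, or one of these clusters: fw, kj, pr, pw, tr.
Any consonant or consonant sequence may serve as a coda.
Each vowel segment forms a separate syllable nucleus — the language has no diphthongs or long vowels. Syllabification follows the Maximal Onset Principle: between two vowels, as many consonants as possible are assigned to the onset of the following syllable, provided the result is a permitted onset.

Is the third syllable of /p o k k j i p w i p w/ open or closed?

The vowels are o, i, i — 3 nuclei, so 3 syllables.
Between /o/ (V1) and /i/ (V2): /kkj/; trying suffixes from longest down, /kj/ is the first permitted one, so coda /k/ | onset /kj/.
Between /i/ (V2) and /i/ (V3): /pw/ — entire cluster is a permitted onset → onset /pw/, coda ∅.
Putting it together: pok.kji.pwipw.
Syllable 3 is /pwipw/ with coda /pw/, so it is closed.

closed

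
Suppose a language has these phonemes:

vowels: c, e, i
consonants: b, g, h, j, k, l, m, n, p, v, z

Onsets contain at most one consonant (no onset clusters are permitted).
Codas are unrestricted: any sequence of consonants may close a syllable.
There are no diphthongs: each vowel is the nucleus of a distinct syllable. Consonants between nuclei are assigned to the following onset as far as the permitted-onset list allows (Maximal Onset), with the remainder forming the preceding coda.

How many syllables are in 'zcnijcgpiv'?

4

The vowels are c, i, c, i — 4 nuclei, so 4 syllables.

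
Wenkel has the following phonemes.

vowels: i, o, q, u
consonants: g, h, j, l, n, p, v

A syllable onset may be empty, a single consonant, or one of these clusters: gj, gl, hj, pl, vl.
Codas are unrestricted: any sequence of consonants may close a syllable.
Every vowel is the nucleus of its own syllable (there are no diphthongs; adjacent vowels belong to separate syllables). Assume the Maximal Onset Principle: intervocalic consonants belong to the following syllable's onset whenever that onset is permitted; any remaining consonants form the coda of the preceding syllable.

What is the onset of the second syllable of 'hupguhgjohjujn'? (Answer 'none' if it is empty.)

Vowels present: u, u, o, u; each is a nucleus, giving 4 syllables.
σ1/σ2 boundary: /pg/ — longest licit onset from the right is /g/, leaving /p/ as coda.
σ2/σ3 boundary: /hgj/ splits as /h/ + /gj/ (/gj/ is the longest suffix that is a licit onset).
σ3/σ4 boundary: /hj/ — entire cluster is a permitted onset → onset /hj/, coda ∅.
Result: hup.guh.gjo.hjujn.
Syllable 2 is /guh/: onset /g/, nucleus /u/, coda /h/.

g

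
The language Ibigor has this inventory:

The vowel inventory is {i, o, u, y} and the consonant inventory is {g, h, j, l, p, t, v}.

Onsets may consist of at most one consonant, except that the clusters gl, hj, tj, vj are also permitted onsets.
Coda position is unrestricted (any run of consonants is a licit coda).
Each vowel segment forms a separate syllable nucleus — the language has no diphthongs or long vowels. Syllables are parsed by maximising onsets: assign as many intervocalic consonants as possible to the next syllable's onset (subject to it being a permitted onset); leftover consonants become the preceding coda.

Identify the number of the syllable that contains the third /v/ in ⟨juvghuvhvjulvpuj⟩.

Nuclei (vowels): u, u, u, u → 4 syllables.
Between /u/ (V1) and /u/ (V2): /vgh/ splits as /vg/ + /h/ (/h/ is the longest suffix that is a licit onset).
Between /u/ (V2) and /u/ (V3): cluster /vhvj/ — the longest permitted-onset suffix is /vj/; onset = /vj/, preceding coda = /vh/.
Between /u/ (V3) and /u/ (V4): cluster /lvp/ — the longest permitted-onset suffix is /p/; onset = /p/, preceding coda = /lv/.
Putting it together: juvg.huvh.vjulv.puj.
The third /v/ is in the onset of syllable 3 (/vjulv/).

3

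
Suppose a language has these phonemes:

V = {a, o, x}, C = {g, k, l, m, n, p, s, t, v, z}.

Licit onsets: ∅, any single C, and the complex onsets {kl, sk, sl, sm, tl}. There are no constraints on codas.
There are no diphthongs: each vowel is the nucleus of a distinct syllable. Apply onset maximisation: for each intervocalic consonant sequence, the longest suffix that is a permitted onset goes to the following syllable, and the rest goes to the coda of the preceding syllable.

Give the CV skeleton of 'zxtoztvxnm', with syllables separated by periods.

Vowels present: x, o, x; each is a nucleus, giving 3 syllables.
V1 /x/ – V2 /o/: /t/ is a single consonant, so it becomes the next onset.
V2 /o/ – V3 /x/: /ztv/; trying suffixes from longest down, /v/ is the first permitted one, so coda /zt/ | onset /v/.
So the parse is zx.tozt.vxnm.
Mapping each syllable to C/V: /zx/ → CV, /tozt/ → CVCC, /vxnm/ → CVCC.

CV.CVCC.CVCC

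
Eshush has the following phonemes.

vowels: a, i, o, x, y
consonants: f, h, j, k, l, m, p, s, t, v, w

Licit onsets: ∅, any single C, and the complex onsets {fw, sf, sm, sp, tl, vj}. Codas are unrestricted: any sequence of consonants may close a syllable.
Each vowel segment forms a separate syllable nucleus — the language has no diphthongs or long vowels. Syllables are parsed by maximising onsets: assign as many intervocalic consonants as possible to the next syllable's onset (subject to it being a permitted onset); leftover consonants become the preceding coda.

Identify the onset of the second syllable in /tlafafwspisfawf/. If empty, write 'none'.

Nuclei (vowels): a, a, i, a → 4 syllables.
V1 /a/ – V2 /a/: just /f/ — single C goes to the following onset.
V2 /a/ – V3 /i/: /fwsp/ splits as /fw/ + /sp/ (/sp/ is the longest suffix that is a licit onset).
V3 /i/ – V4 /a/: /sf/ — entire cluster is a permitted onset → onset /sf/, coda ∅.
Result: tla.fafw.spi.sfawf.
Syllable 2 is /fafw/: onset /f/, nucleus /a/, coda /fw/.

f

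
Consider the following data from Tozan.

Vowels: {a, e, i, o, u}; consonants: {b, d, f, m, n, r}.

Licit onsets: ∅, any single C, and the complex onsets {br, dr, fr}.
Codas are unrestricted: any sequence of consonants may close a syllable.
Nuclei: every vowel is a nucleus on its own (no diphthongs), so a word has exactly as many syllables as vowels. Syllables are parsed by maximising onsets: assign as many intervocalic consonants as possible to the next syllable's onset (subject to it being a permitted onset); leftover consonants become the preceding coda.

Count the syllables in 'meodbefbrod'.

4

The vowels are e, o, e, o — 4 nuclei, so 4 syllables.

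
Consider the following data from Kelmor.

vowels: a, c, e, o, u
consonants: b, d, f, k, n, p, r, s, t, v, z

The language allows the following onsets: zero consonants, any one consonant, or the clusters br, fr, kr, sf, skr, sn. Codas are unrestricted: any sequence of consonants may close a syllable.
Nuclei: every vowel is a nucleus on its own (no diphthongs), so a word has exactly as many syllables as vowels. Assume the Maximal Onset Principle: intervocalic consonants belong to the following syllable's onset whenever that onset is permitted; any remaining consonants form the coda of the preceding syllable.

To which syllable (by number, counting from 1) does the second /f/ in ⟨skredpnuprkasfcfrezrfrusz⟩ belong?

5

Vowels present: e, u, a, c, e, u; each is a nucleus, giving 6 syllables.
V1 /e/ – V2 /u/: /dpn/ splits as /dp/ + /n/ (/n/ is the longest suffix that is a licit onset).
V2 /u/ – V3 /a/: cluster /prk/ — the longest permitted-onset suffix is /k/; onset = /k/, preceding coda = /pr/.
V3 /a/ – V4 /c/: /sf/ is a licit onset in full, so it all attaches to the next syllable.
V4 /c/ – V5 /e/: cluster /fr/ — /fr/ is itself a permitted onset, so the whole cluster goes right; preceding coda = ∅.
V5 /e/ – V6 /u/: /zrfr/ splits as /zr/ + /fr/ (/fr/ is the longest suffix that is a licit onset).
Result: skredp.nupr.ka.sfc.frezr.frusz.
The second /f/ is in the onset of syllable 5 (/frezr/).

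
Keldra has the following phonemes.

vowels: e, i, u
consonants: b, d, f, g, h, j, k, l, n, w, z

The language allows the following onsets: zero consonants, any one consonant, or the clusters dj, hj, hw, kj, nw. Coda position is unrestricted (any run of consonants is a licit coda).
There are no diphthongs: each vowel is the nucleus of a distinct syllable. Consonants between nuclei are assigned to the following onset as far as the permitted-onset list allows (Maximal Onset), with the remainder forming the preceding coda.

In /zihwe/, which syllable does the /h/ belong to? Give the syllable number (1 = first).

2

Vowels present: i, e; each is a nucleus, giving 2 syllables.
V1 /i/ – V2 /e/: cluster /hw/ — /hw/ is itself a permitted onset, so the whole cluster goes right; preceding coda = ∅.
Syllabification: zi.hwe.
The /h/ is in the onset of syllable 2 (/hwe/).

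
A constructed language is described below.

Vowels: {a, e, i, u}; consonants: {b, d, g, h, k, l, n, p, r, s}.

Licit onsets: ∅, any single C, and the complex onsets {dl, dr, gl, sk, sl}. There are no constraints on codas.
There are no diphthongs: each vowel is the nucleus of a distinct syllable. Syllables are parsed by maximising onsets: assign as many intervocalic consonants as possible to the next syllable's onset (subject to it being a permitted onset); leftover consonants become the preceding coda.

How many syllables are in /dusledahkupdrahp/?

5

Nuclei (vowels): u, e, a, u, a → 5 syllables.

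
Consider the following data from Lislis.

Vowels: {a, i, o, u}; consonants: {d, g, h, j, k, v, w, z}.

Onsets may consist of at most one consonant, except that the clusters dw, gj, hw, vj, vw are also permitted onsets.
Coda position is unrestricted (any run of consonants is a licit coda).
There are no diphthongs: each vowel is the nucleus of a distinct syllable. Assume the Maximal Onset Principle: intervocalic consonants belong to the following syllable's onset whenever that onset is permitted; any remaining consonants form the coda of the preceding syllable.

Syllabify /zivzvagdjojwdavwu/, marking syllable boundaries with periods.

zivz.vagd.jojw.da.vwu

Nuclei (vowels): i, a, o, a, u → 5 syllables.
σ1/σ2 boundary: /vzv/; trying suffixes from longest down, /v/ is the first permitted one, so coda /vz/ | onset /v/.
σ2/σ3 boundary: /gdj/; trying suffixes from longest down, /j/ is the first permitted one, so coda /gd/ | onset /j/.
σ3/σ4 boundary: cluster /jwd/ — the longest permitted-onset suffix is /d/; onset = /d/, preceding coda = /jw/.
σ4/σ5 boundary: cluster /vw/ — /vw/ is itself a permitted onset, so the whole cluster goes right; preceding coda = ∅.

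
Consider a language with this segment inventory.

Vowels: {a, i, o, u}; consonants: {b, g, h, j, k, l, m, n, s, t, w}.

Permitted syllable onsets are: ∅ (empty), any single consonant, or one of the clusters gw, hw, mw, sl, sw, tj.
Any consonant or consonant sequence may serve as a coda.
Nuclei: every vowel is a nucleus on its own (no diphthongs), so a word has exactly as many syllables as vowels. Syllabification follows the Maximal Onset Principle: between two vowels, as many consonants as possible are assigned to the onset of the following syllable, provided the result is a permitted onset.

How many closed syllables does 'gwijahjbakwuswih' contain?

Vowels present: i, a, a, u, i; each is a nucleus, giving 5 syllables.
/i…a/ gap (V1→V2): /j/ → onset of the next syllable (single consonants are always licit onsets).
/a…a/ gap (V2→V3): /hjb/ — longest licit onset from the right is /b/, leaving /hj/ as coda.
/a…u/ gap (V3→V4): cluster /kw/ — the longest permitted-onset suffix is /w/; onset = /w/, preceding coda = /k/.
/u…i/ gap (V4→V5): /sw/ — entire cluster is a permitted onset → onset /sw/, coda ∅.
Syllabification: gwi.jahj.bak.wu.swih.
Classifying each syllable: /gwi/ (open), /jahj/ (closed), /bak/ (closed), /wu/ (open), /swih/ (closed).
Closed syllables: 3.

3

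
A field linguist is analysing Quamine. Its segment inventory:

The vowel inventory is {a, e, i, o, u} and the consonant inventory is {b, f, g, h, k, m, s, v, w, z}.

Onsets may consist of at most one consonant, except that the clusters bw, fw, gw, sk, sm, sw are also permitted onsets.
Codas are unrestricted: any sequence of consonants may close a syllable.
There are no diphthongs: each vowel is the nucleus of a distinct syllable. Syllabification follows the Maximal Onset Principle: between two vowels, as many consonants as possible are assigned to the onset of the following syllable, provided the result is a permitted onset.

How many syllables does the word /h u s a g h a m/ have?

The vowels are u, a, a — 3 nuclei, so 3 syllables.

3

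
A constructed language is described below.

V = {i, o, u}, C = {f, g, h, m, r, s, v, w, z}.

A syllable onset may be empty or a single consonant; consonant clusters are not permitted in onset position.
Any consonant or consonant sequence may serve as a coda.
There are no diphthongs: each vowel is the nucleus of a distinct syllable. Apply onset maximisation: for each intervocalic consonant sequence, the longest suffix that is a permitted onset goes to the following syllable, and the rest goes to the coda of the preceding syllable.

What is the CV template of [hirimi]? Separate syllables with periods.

CV.CV.CV

The vowels are i, i, i — 3 nuclei, so 3 syllables.
σ1/σ2 boundary: /r/ → onset of the next syllable (single consonants are always licit onsets).
σ2/σ3 boundary: /m/ is a single consonant, so it becomes the next onset.
Result: hi.ri.mi.
Mapping each syllable to C/V: /hi/ → CV, /ri/ → CV, /mi/ → CV.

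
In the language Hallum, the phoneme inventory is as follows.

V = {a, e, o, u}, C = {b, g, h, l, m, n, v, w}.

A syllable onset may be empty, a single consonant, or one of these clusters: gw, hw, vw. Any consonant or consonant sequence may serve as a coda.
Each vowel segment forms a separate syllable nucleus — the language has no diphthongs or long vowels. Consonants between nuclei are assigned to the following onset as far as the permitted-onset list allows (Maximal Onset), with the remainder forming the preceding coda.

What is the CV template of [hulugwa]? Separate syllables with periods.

The vowels are u, u, a — 3 nuclei, so 3 syllables.
/u…u/ gap (V1→V2): just /l/ — single C goes to the following onset.
/u…a/ gap (V2→V3): cluster /gw/ — /gw/ is itself a permitted onset, so the whole cluster goes right; preceding coda = ∅.
So the parse is hu.lu.gwa.
Mapping each syllable to C/V: /hu/ → CV, /lu/ → CV, /gwa/ → CCV.

CV.CV.CCV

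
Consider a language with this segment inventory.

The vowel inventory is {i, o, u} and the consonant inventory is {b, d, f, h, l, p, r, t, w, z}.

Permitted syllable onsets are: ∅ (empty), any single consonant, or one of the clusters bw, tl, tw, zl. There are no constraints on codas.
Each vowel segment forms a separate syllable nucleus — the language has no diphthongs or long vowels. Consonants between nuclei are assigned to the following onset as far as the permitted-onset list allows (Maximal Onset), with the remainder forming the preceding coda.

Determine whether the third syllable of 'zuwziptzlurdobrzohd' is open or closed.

closed

Nuclei (vowels): u, i, u, o, o → 5 syllables.
/u…i/ gap (V1→V2): /wz/ — longest licit onset from the right is /z/, leaving /w/ as coda.
/i…u/ gap (V2→V3): /ptzl/ — longest licit onset from the right is /zl/, leaving /pt/ as coda.
/u…o/ gap (V3→V4): cluster /rd/ — the longest permitted-onset suffix is /d/; onset = /d/, preceding coda = /r/.
/o…o/ gap (V4→V5): cluster /brz/ — the longest permitted-onset suffix is /z/; onset = /z/, preceding coda = /br/.
Putting it together: zuw.zipt.zlur.dobr.zohd.
Syllable 3 is /zlur/ with coda /r/, so it is closed.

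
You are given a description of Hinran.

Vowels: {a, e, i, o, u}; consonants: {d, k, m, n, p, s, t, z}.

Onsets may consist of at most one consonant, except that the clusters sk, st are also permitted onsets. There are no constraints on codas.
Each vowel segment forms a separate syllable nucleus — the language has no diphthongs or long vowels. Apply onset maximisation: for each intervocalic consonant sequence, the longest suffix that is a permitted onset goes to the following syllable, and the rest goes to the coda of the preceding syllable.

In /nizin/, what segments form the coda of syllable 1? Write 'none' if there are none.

none

The vowels are i, i — 2 nuclei, so 2 syllables.
Between /i/ (V1) and /i/ (V2): just /z/ — single C goes to the following onset.
Result: ni.zin.
Syllable 1 is /ni/: onset /n/, nucleus /i/, coda ∅.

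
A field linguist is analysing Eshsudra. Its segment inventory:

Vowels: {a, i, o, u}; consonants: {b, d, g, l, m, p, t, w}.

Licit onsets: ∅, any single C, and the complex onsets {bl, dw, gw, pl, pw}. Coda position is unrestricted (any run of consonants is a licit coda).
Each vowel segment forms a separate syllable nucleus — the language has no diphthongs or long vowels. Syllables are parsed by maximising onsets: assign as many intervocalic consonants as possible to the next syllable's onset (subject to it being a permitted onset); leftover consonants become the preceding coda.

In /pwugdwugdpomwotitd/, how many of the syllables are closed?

4

Vowels present: u, u, o, o, i; each is a nucleus, giving 5 syllables.
V1 /u/ – V2 /u/: cluster /gdw/ — the longest permitted-onset suffix is /dw/; onset = /dw/, preceding coda = /g/.
V2 /u/ – V3 /o/: /gdp/; trying suffixes from longest down, /p/ is the first permitted one, so coda /gd/ | onset /p/.
V3 /o/ – V4 /o/: /mw/ — longest licit onset from the right is /w/, leaving /m/ as coda.
V4 /o/ – V5 /i/: /t/ → onset of the next syllable (single consonants are always licit onsets).
Result: pwug.dwugd.pom.wo.titd.
Classifying each syllable: /pwug/ (closed), /dwugd/ (closed), /pom/ (closed), /wo/ (open), /titd/ (closed).
Closed syllables: 4.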